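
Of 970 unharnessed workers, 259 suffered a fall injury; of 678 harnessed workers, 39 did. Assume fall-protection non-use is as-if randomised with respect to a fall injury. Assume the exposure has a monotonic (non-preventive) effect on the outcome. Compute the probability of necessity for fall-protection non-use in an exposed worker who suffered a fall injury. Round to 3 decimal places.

PN ≈ 0.785

p₁ = P(outcome | exposed) = 259/970 = 0.26701
p₀ = P(outcome | unexposed) = 39/678 = 0.057522
Under exogeneity and monotonicity, PN = (p₁ − p₀) / p₁.
PN = (0.26701 − 0.057522) / 0.26701 = 0.20949 / 0.26701 ≈ 0.7846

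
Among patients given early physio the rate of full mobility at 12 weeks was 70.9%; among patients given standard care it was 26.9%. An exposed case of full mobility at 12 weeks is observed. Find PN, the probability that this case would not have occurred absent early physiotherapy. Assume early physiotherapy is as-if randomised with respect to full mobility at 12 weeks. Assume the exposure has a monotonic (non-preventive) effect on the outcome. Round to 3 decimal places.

PN ≈ 0.621

p₁ = 0.709, p₀ = 0.269.
Under exogeneity and monotonicity, PN = (p₁ − p₀) / p₁.
PN = (0.709 − 0.269) / 0.709 = 0.44 / 0.709 ≈ 0.6206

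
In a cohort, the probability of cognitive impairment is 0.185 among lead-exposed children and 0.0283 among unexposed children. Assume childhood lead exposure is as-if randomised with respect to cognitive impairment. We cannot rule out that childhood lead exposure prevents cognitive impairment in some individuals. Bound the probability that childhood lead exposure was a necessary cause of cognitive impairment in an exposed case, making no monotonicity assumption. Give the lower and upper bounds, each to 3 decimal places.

Let p₁ = 0.185, p₀ = 0.0283.
Under exogeneity alone the bounds on PN are max{0,(p₁−p₀)/p₁} ≤ PN ≤ min{1,(1−p₀)/p₁}.
  lower = (p₁ − p₀)/p₁ = 0.1567 / 0.185 ≈ 0.8470
  upper = min{1, (1 − p₀)/p₁} = 0.9717 / 0.185 ≈ 5.2524 → capped at 1

0.847 ≤ PN ≤ 1.000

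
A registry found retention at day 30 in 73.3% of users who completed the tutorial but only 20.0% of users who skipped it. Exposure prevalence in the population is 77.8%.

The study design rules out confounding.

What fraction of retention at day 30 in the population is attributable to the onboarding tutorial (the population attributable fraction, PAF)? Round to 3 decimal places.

PAF ≈ 0.675

p₁ = 0.733, p₀ = 0.2.
Overall risk P(Y=1) = π·p₁ + (1−π)·p₀ = 0.778×0.733 + 0.222×0.2 = 0.61467.
Under exogeneity, PAF = [P(Y=1) − p₀] / P(Y=1).
PAF = (0.61467 − 0.2) / 0.61467 ≈ 0.6746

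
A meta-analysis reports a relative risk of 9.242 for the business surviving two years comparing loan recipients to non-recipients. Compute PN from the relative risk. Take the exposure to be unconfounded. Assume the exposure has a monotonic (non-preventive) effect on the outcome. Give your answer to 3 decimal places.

PN ≈ 0.892

Under exogeneity and monotonicity, PN = (RR − 1) / RR = 1 − 1/RR.
PN = (9.242 − 1) / 9.242 = 8.242 / 9.242 ≈ 0.8918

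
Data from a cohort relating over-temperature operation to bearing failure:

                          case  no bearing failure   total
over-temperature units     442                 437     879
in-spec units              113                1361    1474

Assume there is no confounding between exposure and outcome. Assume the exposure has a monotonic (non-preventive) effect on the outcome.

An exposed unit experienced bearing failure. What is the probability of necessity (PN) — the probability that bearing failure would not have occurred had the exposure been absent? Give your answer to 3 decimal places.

p₁ = P(outcome | exposed) = 442/879 = 0.50284
p₀ = P(outcome | unexposed) = 113/1474 = 0.076662
Under exogeneity and monotonicity, PN = (p₁ − p₀)/p₁.
PN = (0.50284 − 0.076662) / 0.50284 ≈ 0.8475

PN ≈ 0.848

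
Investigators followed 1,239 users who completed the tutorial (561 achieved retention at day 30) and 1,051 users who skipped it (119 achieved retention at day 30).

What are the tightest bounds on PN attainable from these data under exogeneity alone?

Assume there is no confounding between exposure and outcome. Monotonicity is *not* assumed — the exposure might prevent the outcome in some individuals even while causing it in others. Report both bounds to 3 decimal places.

0.750 ≤ PN ≤ 1.000

p₁ = P(outcome | exposed) = 561/1239 = 0.45278
p₀ = P(outcome | unexposed) = 119/1051 = 0.11323
Under exogeneity alone the bounds on PN are max{0,(p₁−p₀)/p₁} ≤ PN ≤ min{1,(1−p₀)/p₁}.
  lower = (p₁ − p₀)/p₁ = 0.33956 / 0.45278 ≈ 0.7499
  upper = min{1, (1 − p₀)/p₁} = 0.88677 / 0.45278 ≈ 1.9585 → capped at 1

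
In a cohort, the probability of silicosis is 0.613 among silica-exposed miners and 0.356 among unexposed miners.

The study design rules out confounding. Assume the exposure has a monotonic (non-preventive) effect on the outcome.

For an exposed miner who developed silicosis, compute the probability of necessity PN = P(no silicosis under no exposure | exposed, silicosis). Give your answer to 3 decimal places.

PN ≈ 0.419

Let p₁ = 0.613, p₀ = 0.356.
Under exogeneity and monotonicity, PN = (p₁ − p₀) / p₁.
PN = (0.613 − 0.356) / 0.613 = 0.257 / 0.613 ≈ 0.4192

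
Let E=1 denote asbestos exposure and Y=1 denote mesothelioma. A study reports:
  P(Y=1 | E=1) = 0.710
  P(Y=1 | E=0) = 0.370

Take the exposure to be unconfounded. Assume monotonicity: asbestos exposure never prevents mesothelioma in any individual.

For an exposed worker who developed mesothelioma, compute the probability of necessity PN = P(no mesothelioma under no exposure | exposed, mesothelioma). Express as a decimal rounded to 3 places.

PN ≈ 0.479

Let p₁ = 0.71, p₀ = 0.37.
Under exogeneity and monotonicity, PN = (p₁ − p₀) / p₁.
PN = (0.71 − 0.37) / 0.71 = 0.34 / 0.71 ≈ 0.4789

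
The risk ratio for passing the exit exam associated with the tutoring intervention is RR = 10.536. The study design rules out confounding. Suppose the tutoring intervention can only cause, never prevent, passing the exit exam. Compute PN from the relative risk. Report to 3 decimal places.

PN ≈ 0.905

Under exogeneity and monotonicity, PN = (RR − 1) / RR = 1 − 1/RR.
PN = (10.536 − 1) / 10.536 = 9.536 / 10.536 ≈ 0.9051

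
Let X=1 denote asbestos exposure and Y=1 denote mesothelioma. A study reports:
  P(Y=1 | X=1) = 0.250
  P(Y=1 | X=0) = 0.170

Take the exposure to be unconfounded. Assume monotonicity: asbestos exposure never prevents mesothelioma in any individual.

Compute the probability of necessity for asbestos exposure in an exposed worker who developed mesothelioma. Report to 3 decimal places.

Let p₁ = 0.25, p₀ = 0.17.
Under exogeneity and monotonicity, PN = (p₁ − p₀) / p₁.
PN = (0.25 − 0.17) / 0.25 = 0.08 / 0.25 ≈ 0.3200

PN ≈ 0.320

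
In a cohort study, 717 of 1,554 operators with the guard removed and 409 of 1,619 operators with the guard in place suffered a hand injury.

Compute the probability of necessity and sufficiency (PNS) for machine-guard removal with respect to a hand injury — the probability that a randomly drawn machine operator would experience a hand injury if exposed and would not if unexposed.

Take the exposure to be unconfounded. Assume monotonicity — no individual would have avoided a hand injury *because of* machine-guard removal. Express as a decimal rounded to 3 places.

p₁ = P(outcome | exposed) = 717/1554 = 0.46139
p₀ = P(outcome | unexposed) = 409/1619 = 0.25263
Under exogeneity and monotonicity, PNS = p₁ − p₀.
PNS = 0.46139 − 0.25263 = 0.20876

PNS ≈ 0.209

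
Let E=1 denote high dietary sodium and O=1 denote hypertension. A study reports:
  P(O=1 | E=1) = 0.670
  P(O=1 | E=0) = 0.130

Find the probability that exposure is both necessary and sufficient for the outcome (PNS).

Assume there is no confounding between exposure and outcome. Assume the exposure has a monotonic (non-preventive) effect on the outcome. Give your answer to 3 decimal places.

PNS ≈ 0.540

Let p₁ = 0.67, p₀ = 0.13.
Under exogeneity and monotonicity, PNS = p₁ − p₀.
PNS = 0.67 − 0.13 = 0.54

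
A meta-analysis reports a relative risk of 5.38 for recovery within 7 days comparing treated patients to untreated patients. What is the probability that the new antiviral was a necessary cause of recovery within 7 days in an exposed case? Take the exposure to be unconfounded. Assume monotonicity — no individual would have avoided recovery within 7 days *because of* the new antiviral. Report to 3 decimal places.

PN ≈ 0.814

Under exogeneity and monotonicity, PN = (RR − 1) / RR = 1 − 1/RR.
PN = (5.38 − 1) / 5.38 = 4.38 / 5.38 ≈ 0.8141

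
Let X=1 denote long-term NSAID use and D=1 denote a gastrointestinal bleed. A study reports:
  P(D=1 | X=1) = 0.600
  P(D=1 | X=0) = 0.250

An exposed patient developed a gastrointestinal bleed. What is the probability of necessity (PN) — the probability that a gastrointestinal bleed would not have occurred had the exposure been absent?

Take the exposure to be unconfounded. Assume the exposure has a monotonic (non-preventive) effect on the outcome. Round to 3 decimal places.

PN ≈ 0.583

Let p₁ = 0.6, p₀ = 0.25.
Under exogeneity and monotonicity, PN = (p₁ − p₀) / p₁.
PN = (0.6 − 0.25) / 0.6 = 0.35 / 0.6 ≈ 0.5833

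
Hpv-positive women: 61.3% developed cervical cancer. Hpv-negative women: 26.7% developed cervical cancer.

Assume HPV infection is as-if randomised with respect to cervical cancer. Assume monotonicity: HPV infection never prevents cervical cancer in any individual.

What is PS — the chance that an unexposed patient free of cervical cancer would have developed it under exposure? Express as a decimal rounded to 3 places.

p₁ = 0.613, p₀ = 0.267.
Under exogeneity and monotonicity, PS = (p₁ − p₀) / (1 − p₀).
PS = (0.613 − 0.267) / (1 − 0.267) = 0.346 / 0.733 ≈ 0.4720

PS ≈ 0.472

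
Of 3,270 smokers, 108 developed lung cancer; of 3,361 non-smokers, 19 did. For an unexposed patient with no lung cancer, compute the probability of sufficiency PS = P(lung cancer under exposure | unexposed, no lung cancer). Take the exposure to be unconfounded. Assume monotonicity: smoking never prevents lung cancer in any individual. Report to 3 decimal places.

PS ≈ 0.028

p₁ = P(outcome | exposed) = 108/3270 = 0.033028
p₀ = P(outcome | unexposed) = 19/3361 = 0.0056531
Under exogeneity and monotonicity, PS = (p₁ − p₀) / (1 − p₀).
PS = (0.033028 − 0.0056531) / (1 − 0.0056531) = 0.027374 / 0.99435 ≈ 0.0275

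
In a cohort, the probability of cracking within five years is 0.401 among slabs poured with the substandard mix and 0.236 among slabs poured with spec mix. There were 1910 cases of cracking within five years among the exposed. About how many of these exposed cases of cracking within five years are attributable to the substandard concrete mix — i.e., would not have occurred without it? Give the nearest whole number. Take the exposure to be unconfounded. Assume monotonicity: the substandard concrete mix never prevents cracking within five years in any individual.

about 786 cases

Let p₁ = 0.401, p₀ = 0.236.
PN = (p₁ − p₀)/p₁ = (0.401 − 0.236) / 0.401 ≈ 0.41147.
Attributable cases ≈ PN × (exposed cases) = 0.41147 × 1910 ≈ 785.91.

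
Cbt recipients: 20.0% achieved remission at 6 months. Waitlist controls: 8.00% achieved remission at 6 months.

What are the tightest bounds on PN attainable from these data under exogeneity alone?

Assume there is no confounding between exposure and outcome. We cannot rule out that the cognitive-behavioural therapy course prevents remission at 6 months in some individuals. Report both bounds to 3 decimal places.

p₁ = 0.2, p₀ = 0.08.
Under exogeneity alone the bounds on PN are max{0,(p₁−p₀)/p₁} ≤ PN ≤ min{1,(1−p₀)/p₁}.
  lower = (p₁ − p₀)/p₁ = 0.12 / 0.2 ≈ 0.6000
  upper = min{1, (1 − p₀)/p₁} = 0.92 / 0.2 ≈ 4.6000 → capped at 1

0.600 ≤ PN ≤ 1.000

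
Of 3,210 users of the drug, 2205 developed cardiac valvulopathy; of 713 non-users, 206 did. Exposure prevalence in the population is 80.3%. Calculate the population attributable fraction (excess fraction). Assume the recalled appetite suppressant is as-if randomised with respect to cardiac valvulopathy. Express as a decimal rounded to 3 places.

PAF ≈ 0.525

p₁ = P(outcome | exposed) = 2205/3210 = 0.68692
p₀ = P(outcome | unexposed) = 206/713 = 0.28892
Overall risk P(Y=1) = π·p₁ + (1−π)·p₀ = 0.803×0.68692 + 0.197×0.28892 = 0.60851.
Under exogeneity, PAF = [P(Y=1) − p₀] / P(Y=1).
PAF = (0.60851 − 0.28892) / 0.60851 ≈ 0.5252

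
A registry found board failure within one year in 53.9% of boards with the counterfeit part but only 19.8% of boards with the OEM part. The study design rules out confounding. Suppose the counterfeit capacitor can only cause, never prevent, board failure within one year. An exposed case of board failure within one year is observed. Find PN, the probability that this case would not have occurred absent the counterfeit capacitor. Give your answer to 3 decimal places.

PN ≈ 0.633

p₁ = 0.539, p₀ = 0.198.
Under exogeneity and monotonicity, PN = (p₁ − p₀) / p₁.
PN = (0.539 − 0.198) / 0.539 = 0.341 / 0.539 ≈ 0.6327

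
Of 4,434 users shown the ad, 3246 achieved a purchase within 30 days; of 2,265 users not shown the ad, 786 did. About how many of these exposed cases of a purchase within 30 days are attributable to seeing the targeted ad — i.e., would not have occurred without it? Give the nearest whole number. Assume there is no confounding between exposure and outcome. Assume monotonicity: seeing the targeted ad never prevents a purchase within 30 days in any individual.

p₁ = P(outcome | exposed) = 3246/4434 = 0.73207
p₀ = P(outcome | unexposed) = 786/2265 = 0.34702
PN = (p₁ − p₀)/p₁ = (0.73207 − 0.34702) / 0.73207 ≈ 0.52597.
Attributable cases ≈ PN × (exposed cases) = 0.52597 × 3246 ≈ 1707.31.

about 1707 cases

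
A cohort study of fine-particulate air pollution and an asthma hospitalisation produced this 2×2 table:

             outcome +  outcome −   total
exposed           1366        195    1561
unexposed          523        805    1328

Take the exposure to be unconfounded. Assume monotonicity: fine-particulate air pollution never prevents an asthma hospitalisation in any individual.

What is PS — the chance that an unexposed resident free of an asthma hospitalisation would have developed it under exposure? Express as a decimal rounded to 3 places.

p₁ = P(outcome | exposed) = 1366/1561 = 0.87508
p₀ = P(outcome | unexposed) = 523/1328 = 0.39383
Under exogeneity and monotonicity, PS = (p₁ − p₀)/(1 − p₀).
PS = (0.87508 − 0.39383) / 0.60617 ≈ 0.7939

PS ≈ 0.794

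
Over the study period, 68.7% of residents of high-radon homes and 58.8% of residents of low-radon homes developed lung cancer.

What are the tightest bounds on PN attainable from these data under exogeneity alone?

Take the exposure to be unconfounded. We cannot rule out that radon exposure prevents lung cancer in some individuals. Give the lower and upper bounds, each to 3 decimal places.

p₁ = 0.687, p₀ = 0.588.
Under exogeneity alone the bounds on PN are max{0,(p₁−p₀)/p₁} ≤ PN ≤ min{1,(1−p₀)/p₁}.
  lower = (p₁ − p₀)/p₁ = 0.099 / 0.687 ≈ 0.1441
  upper = min{1, (1 − p₀)/p₁} = 0.412 / 0.687 ≈ 0.5997

0.144 ≤ PN ≤ 0.600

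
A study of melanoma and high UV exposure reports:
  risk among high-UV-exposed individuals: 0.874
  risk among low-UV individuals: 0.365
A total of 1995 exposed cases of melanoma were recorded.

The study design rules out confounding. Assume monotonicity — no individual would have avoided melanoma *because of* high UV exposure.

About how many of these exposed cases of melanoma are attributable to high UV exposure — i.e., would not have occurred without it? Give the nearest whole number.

Let p₁ = 0.874, p₀ = 0.365.
PN = (p₁ − p₀)/p₁ = (0.874 − 0.365) / 0.874 ≈ 0.58238.
Attributable cases ≈ PN × (exposed cases) = 0.58238 × 1995 ≈ 1161.85.

about 1162 cases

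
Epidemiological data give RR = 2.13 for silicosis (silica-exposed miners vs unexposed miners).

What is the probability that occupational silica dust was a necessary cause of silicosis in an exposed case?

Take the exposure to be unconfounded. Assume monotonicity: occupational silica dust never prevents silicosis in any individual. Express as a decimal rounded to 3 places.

PN ≈ 0.531

Under exogeneity and monotonicity, PN = (RR − 1) / RR = 1 − 1/RR.
PN = (2.13 − 1) / 2.13 = 1.13 / 2.13 ≈ 0.5305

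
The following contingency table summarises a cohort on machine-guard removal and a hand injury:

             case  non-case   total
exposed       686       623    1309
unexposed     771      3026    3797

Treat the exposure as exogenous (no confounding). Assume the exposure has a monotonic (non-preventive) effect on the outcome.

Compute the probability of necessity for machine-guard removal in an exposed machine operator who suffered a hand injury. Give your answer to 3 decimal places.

PN ≈ 0.613

p₁ = P(outcome | exposed) = 686/1309 = 0.52406
p₀ = P(outcome | unexposed) = 771/3797 = 0.20306
Under exogeneity and monotonicity, PN = (p₁ − p₀)/p₁.
PN = (0.52406 − 0.20306) / 0.52406 ≈ 0.6125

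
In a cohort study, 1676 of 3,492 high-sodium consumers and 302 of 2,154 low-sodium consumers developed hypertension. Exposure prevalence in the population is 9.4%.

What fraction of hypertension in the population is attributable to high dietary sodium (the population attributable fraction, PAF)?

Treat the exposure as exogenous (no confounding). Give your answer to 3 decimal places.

p₁ = P(outcome | exposed) = 1676/3492 = 0.47995
p₀ = P(outcome | unexposed) = 302/2154 = 0.1402
Overall risk P(Y=1) = π·p₁ + (1−π)·p₀ = 0.094×0.47995 + 0.906×0.1402 = 0.17214.
Under exogeneity, PAF = [P(Y=1) − p₀] / P(Y=1).
PAF = (0.17214 − 0.1402) / 0.17214 ≈ 0.1855

PAF ≈ 0.186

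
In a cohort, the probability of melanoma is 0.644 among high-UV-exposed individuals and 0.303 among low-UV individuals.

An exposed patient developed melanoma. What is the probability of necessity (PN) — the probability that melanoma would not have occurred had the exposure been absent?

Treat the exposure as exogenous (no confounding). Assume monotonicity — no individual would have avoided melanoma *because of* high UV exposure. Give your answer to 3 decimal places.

PN ≈ 0.530

Let p₁ = 0.644, p₀ = 0.303.
Under exogeneity and monotonicity, PN = (p₁ − p₀) / p₁.
PN = (0.644 − 0.303) / 0.644 = 0.341 / 0.644 ≈ 0.5295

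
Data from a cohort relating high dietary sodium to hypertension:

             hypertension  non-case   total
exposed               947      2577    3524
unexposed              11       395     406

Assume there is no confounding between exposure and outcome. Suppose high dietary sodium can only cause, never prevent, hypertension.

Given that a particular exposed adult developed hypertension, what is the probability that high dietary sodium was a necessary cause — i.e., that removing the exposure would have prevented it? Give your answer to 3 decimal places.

PN ≈ 0.899

p₁ = P(outcome | exposed) = 947/3524 = 0.26873
p₀ = P(outcome | unexposed) = 11/406 = 0.027094
Under exogeneity and monotonicity, PN = (p₁ − p₀)/p₁.
PN = (0.26873 − 0.027094) / 0.26873 ≈ 0.8992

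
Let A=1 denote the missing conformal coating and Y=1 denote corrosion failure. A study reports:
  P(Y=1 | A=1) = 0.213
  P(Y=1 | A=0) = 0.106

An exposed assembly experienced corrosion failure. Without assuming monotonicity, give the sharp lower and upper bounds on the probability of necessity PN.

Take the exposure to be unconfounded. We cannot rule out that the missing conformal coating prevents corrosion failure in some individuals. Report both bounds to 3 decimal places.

0.502 ≤ PN ≤ 1.000

Let p₁ = 0.213, p₀ = 0.106.
Under exogeneity alone the bounds on PN are max{0,(p₁−p₀)/p₁} ≤ PN ≤ min{1,(1−p₀)/p₁}.
  lower = (p₁ − p₀)/p₁ = 0.107 / 0.213 ≈ 0.5023
  upper = min{1, (1 − p₀)/p₁} = 0.894 / 0.213 ≈ 4.1972 → capped at 1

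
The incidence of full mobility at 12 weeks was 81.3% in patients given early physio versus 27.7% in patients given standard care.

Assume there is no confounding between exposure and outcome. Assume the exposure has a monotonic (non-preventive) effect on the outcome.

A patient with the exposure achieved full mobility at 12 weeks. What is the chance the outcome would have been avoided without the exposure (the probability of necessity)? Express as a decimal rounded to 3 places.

PN ≈ 0.659

p₁ = 0.813, p₀ = 0.277.
Under exogeneity and monotonicity, PN = (p₁ − p₀) / p₁.
PN = (0.813 − 0.277) / 0.813 = 0.536 / 0.813 ≈ 0.6593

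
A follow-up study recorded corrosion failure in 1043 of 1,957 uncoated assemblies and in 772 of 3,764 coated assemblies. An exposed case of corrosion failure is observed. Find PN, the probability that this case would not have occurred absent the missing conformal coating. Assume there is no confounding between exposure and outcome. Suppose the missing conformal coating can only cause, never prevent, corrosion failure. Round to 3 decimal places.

p₁ = P(outcome | exposed) = 1043/1957 = 0.53296
p₀ = P(outcome | unexposed) = 772/3764 = 0.2051
Under exogeneity and monotonicity, PN = (p₁ − p₀) / p₁.
PN = (0.53296 − 0.2051) / 0.53296 = 0.32786 / 0.53296 ≈ 0.6152

PN ≈ 0.615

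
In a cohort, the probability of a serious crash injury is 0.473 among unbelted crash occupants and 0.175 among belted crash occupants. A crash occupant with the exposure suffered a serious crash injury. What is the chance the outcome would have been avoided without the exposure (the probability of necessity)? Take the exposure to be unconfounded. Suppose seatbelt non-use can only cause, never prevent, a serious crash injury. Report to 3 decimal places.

PN ≈ 0.630

Let p₁ = 0.473, p₀ = 0.175.
Under exogeneity and monotonicity, PN = (p₁ − p₀) / p₁.
PN = (0.473 − 0.175) / 0.473 = 0.298 / 0.473 ≈ 0.6300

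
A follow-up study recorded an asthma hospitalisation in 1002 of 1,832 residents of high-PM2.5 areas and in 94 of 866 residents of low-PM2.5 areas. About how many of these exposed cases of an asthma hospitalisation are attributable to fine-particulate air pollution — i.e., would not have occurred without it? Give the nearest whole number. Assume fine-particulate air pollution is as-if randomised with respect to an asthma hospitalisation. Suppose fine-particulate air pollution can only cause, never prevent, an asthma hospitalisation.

about 803 cases

p₁ = P(outcome | exposed) = 1002/1832 = 0.54694
p₀ = P(outcome | unexposed) = 94/866 = 0.10855
PN = (p₁ − p₀)/p₁ = (0.54694 − 0.10855) / 0.54694 ≈ 0.80154.
Attributable cases ≈ PN × (exposed cases) = 0.80154 × 1002 ≈ 803.15.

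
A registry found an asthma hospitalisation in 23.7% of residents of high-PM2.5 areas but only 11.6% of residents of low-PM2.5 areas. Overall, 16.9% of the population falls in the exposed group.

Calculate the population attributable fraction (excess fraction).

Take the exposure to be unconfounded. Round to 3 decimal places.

p₁ = 0.237, p₀ = 0.116.
Overall risk P(Y=1) = π·p₁ + (1−π)·p₀ = 0.169×0.237 + 0.831×0.116 = 0.13645.
Under exogeneity, PAF = [P(Y=1) − p₀] / P(Y=1).
PAF = (0.13645 − 0.116) / 0.13645 ≈ 0.1499

PAF ≈ 0.150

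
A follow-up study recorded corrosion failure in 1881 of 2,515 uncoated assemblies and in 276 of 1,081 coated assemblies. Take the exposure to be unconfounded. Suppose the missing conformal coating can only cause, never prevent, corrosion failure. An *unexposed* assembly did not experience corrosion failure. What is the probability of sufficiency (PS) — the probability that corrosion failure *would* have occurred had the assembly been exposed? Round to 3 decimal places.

PS ≈ 0.661

p₁ = P(outcome | exposed) = 1881/2515 = 0.74791
p₀ = P(outcome | unexposed) = 276/1081 = 0.25532
Under exogeneity and monotonicity, PS = (p₁ − p₀) / (1 − p₀).
PS = (0.74791 − 0.25532) / (1 − 0.25532) = 0.49259 / 0.74468 ≈ 0.6615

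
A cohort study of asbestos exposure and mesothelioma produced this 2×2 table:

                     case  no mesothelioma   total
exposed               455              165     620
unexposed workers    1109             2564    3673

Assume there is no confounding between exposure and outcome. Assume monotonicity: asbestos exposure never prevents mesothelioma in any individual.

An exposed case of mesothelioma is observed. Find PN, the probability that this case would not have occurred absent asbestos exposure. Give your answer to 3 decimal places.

p₁ = P(outcome | exposed) = 455/620 = 0.73387
p₀ = P(outcome | unexposed) = 1109/3673 = 0.30193
Under exogeneity and monotonicity, PN = (p₁ − p₀)/p₁.
PN = (0.73387 − 0.30193) / 0.73387 ≈ 0.5886

PN ≈ 0.589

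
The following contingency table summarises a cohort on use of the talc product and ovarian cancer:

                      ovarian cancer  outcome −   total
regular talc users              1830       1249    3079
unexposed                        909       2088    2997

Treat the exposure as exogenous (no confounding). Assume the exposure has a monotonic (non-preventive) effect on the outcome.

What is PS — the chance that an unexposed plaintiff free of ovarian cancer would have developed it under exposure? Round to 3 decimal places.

p₁ = P(outcome | exposed) = 1830/3079 = 0.59435
p₀ = P(outcome | unexposed) = 909/2997 = 0.3033
Under exogeneity and monotonicity, PS = (p₁ − p₀)/(1 − p₀).
PS = (0.59435 − 0.3033) / 0.6967 ≈ 0.4178

PS ≈ 0.418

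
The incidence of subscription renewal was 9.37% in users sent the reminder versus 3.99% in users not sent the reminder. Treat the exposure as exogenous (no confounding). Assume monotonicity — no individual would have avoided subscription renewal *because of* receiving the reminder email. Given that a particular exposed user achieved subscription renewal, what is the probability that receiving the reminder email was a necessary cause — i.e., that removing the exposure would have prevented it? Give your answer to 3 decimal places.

p₁ = 0.0937, p₀ = 0.0399.
Under exogeneity and monotonicity, PN = (p₁ − p₀) / p₁.
PN = (0.0937 − 0.0399) / 0.0937 = 0.0538 / 0.0937 ≈ 0.5742

PN ≈ 0.574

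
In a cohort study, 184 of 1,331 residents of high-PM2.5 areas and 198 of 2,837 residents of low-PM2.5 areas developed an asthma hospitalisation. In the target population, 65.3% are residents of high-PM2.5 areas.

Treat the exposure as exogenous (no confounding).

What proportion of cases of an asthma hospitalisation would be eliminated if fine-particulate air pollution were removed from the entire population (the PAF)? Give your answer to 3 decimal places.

p₁ = P(outcome | exposed) = 184/1331 = 0.13824
p₀ = P(outcome | unexposed) = 198/2837 = 0.069792
Overall risk P(Y=1) = π·p₁ + (1−π)·p₀ = 0.653×0.13824 + 0.347×0.069792 = 0.11449.
Under exogeneity, PAF = [P(Y=1) − p₀] / P(Y=1).
PAF = (0.11449 − 0.069792) / 0.11449 ≈ 0.3904

PAF ≈ 0.390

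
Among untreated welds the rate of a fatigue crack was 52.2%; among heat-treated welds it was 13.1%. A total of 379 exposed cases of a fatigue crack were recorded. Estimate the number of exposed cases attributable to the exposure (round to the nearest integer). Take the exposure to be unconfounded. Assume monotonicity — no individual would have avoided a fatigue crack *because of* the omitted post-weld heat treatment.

about 284 cases

p₁ = 0.522, p₀ = 0.131.
PN = (p₁ − p₀)/p₁ = (0.522 − 0.131) / 0.522 ≈ 0.74904.
Attributable cases ≈ PN × (exposed cases) = 0.74904 × 379 ≈ 283.89.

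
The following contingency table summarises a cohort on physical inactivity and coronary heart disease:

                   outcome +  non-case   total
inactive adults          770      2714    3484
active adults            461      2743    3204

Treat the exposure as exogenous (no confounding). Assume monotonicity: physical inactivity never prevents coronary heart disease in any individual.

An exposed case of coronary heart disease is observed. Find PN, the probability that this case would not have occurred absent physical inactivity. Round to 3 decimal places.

PN ≈ 0.349

p₁ = P(outcome | exposed) = 770/3484 = 0.22101
p₀ = P(outcome | unexposed) = 461/3204 = 0.14388
Under exogeneity and monotonicity, PN = (p₁ − p₀)/p₁.
PN = (0.22101 − 0.14388) / 0.22101 ≈ 0.3490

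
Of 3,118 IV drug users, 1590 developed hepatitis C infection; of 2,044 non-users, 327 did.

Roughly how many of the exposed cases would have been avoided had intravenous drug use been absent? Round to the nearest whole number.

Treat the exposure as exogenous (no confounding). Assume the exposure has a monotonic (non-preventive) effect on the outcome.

about 1091 cases

p₁ = P(outcome | exposed) = 1590/3118 = 0.50994
p₀ = P(outcome | unexposed) = 327/2044 = 0.15998
PN = (p₁ − p₀)/p₁ = (0.50994 − 0.15998) / 0.50994 ≈ 0.68628.
Attributable cases ≈ PN × (exposed cases) = 0.68628 × 1590 ≈ 1091.18.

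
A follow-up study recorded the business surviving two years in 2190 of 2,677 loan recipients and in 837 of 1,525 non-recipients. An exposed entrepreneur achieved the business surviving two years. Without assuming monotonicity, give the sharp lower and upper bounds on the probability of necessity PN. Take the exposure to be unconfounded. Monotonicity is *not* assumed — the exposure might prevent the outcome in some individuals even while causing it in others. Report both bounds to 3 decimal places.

0.329 ≤ PN ≤ 0.551

p₁ = P(outcome | exposed) = 2190/2677 = 0.81808
p₀ = P(outcome | unexposed) = 837/1525 = 0.54885
Under exogeneity alone the bounds on PN are max{0,(p₁−p₀)/p₁} ≤ PN ≤ min{1,(1−p₀)/p₁}.
  lower = (p₁ − p₀)/p₁ = 0.26923 / 0.81808 ≈ 0.3291
  upper = min{1, (1 − p₀)/p₁} = 0.45115 / 0.81808 ≈ 0.5515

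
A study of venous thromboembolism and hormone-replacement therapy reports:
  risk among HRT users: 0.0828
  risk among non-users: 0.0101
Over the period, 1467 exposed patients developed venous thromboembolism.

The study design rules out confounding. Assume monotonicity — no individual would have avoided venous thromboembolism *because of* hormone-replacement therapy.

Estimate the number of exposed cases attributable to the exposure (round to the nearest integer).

about 1288 cases

Let p₁ = 0.0828, p₀ = 0.0101.
PN = (p₁ − p₀)/p₁ = (0.0828 − 0.0101) / 0.0828 ≈ 0.87802.
Attributable cases ≈ PN × (exposed cases) = 0.87802 × 1467 ≈ 1288.05.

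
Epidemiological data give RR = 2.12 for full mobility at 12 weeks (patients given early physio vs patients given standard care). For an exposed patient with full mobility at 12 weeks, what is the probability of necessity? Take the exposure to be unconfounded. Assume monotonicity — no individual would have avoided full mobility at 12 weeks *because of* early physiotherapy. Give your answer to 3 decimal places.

Under exogeneity and monotonicity, PN = (RR − 1) / RR = 1 − 1/RR.
PN = (2.12 − 1) / 2.12 = 1.12 / 2.12 ≈ 0.5283

PN ≈ 0.528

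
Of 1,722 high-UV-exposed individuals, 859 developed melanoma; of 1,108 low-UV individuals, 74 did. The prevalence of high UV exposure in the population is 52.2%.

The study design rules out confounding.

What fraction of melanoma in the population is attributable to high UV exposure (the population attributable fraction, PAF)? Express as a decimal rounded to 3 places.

p₁ = P(outcome | exposed) = 859/1722 = 0.49884
p₀ = P(outcome | unexposed) = 74/1108 = 0.066787
Overall risk P(Y=1) = π·p₁ + (1−π)·p₀ = 0.522×0.49884 + 0.478×0.066787 = 0.29232.
Under exogeneity, PAF = [P(Y=1) − p₀] / P(Y=1).
PAF = (0.29232 − 0.066787) / 0.29232 ≈ 0.7715

PAF ≈ 0.772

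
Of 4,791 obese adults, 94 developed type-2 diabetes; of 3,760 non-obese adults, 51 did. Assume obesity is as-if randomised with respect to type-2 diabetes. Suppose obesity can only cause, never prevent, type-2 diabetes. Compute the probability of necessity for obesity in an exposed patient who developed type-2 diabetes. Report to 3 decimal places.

p₁ = P(outcome | exposed) = 94/4791 = 0.01962
p₀ = P(outcome | unexposed) = 51/3760 = 0.013564
Under exogeneity and monotonicity, PN = (p₁ − p₀) / p₁.
PN = (0.01962 − 0.013564) / 0.01962 = 0.0060563 / 0.01962 ≈ 0.3087

PN ≈ 0.309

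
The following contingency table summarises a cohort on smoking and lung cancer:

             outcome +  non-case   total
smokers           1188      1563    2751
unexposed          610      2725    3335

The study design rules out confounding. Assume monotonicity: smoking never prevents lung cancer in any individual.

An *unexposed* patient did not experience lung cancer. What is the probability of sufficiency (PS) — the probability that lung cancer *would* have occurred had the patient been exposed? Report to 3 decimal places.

p₁ = P(outcome | exposed) = 1188/2751 = 0.43184
p₀ = P(outcome | unexposed) = 610/3335 = 0.18291
Under exogeneity and monotonicity, PS = (p₁ − p₀) / (1 − p₀).
PS = (0.43184 − 0.18291) / (1 − 0.18291) = 0.24893 / 0.81709 ≈ 0.3047

PS ≈ 0.305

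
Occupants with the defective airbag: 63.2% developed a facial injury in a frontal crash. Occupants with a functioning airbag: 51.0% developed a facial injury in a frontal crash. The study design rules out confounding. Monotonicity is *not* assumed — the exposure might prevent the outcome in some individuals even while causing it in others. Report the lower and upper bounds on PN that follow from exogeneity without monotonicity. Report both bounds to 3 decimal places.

p₁ = 0.632, p₀ = 0.51.
Under exogeneity alone the bounds on PN are max{0,(p₁−p₀)/p₁} ≤ PN ≤ min{1,(1−p₀)/p₁}.
  lower = (p₁ − p₀)/p₁ = 0.122 / 0.632 ≈ 0.1930
  upper = min{1, (1 − p₀)/p₁} = 0.49 / 0.632 ≈ 0.7753

0.193 ≤ PN ≤ 0.775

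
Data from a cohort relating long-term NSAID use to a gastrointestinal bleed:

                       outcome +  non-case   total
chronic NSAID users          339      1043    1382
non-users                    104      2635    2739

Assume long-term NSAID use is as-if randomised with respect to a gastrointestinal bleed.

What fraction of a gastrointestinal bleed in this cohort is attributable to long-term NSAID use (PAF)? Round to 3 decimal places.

p₁ = P(outcome | exposed) = 339/1382 = 0.2453
p₀ = P(outcome | unexposed) = 104/2739 = 0.03797
Exposure prevalence π = 1382/4121 = 0.33536; overall risk P(Y=1) = 0.1075.
Under exogeneity, PAF = [P(Y=1) − p₀]/P(Y=1).
PAF = (0.1075 − 0.03797) / 0.1075 ≈ 0.6468

PAF ≈ 0.647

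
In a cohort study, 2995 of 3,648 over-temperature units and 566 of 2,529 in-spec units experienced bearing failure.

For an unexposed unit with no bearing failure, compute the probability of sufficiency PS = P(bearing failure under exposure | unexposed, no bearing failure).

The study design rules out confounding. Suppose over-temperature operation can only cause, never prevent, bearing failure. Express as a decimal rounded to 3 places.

PS ≈ 0.769

p₁ = P(outcome | exposed) = 2995/3648 = 0.821
p₀ = P(outcome | unexposed) = 566/2529 = 0.2238
Under exogeneity and monotonicity, PS = (p₁ − p₀) / (1 − p₀).
PS = (0.821 − 0.2238) / (1 − 0.2238) = 0.59719 / 0.7762 ≈ 0.7694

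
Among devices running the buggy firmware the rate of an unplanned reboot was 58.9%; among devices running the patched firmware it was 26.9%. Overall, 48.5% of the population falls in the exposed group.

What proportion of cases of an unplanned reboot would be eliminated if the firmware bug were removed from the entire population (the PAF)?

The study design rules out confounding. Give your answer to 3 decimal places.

p₁ = 0.589, p₀ = 0.269.
Overall risk P(Y=1) = π·p₁ + (1−π)·p₀ = 0.485×0.589 + 0.515×0.269 = 0.4242.
Under exogeneity, PAF = [P(Y=1) − p₀] / P(Y=1).
PAF = (0.4242 − 0.269) / 0.4242 ≈ 0.3659

PAF ≈ 0.366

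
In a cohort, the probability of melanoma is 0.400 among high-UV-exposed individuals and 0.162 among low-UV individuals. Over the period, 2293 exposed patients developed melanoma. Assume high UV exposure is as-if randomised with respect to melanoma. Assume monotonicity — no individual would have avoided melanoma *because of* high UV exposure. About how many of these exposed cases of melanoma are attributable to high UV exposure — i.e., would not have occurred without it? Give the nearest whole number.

about 1364 cases

Let p₁ = 0.4, p₀ = 0.162.
PN = (p₁ − p₀)/p₁ = (0.4 − 0.162) / 0.4 ≈ 0.59500.
Attributable cases ≈ PN × (exposed cases) = 0.59500 × 2293 ≈ 1364.34.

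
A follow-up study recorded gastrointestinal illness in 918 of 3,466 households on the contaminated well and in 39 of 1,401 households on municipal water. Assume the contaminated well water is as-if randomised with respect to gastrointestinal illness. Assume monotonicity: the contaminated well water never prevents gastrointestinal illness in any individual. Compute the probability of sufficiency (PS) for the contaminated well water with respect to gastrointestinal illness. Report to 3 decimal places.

p₁ = P(outcome | exposed) = 918/3466 = 0.26486
p₀ = P(outcome | unexposed) = 39/1401 = 0.027837
Under exogeneity and monotonicity, PS = (p₁ − p₀) / (1 − p₀).
PS = (0.26486 − 0.027837) / (1 − 0.027837) = 0.23702 / 0.97216 ≈ 0.2438

PS ≈ 0.244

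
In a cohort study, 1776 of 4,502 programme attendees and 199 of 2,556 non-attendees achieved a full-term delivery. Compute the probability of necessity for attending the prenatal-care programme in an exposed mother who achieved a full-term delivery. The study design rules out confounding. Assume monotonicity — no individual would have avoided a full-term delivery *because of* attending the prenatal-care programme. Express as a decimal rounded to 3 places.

PN ≈ 0.803

p₁ = P(outcome | exposed) = 1776/4502 = 0.39449
p₀ = P(outcome | unexposed) = 199/2556 = 0.077856
Under exogeneity and monotonicity, PN = (p₁ − p₀) / p₁.
PN = (0.39449 − 0.077856) / 0.39449 = 0.31664 / 0.39449 ≈ 0.8026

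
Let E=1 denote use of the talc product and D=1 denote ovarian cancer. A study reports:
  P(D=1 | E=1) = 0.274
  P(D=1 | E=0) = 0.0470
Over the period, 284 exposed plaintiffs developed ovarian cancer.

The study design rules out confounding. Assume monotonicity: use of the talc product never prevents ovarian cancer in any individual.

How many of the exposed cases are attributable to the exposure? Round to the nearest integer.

Let p₁ = 0.274, p₀ = 0.047.
PN = (p₁ − p₀)/p₁ = (0.274 − 0.047) / 0.274 ≈ 0.82847.
Attributable cases ≈ PN × (exposed cases) = 0.82847 × 284 ≈ 235.28.

about 235 cases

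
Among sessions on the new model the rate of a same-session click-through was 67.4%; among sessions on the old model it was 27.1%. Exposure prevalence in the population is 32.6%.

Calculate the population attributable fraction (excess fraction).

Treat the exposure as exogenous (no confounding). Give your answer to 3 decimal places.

PAF ≈ 0.327

p₁ = 0.674, p₀ = 0.271.
Overall risk P(Y=1) = π·p₁ + (1−π)·p₀ = 0.326×0.674 + 0.674×0.271 = 0.40238.
Under exogeneity, PAF = [P(Y=1) − p₀] / P(Y=1).
PAF = (0.40238 − 0.271) / 0.40238 ≈ 0.3265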